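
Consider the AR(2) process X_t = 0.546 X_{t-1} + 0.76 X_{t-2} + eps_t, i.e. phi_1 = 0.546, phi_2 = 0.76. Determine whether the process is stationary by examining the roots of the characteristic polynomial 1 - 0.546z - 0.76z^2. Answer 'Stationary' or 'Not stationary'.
\text{Not stationary}

The AR(p) characteristic polynomial is P(z) = 1 - 0.546z - 0.76z^2.
Stationarity requires all roots to lie outside the unit circle, i.e. |z| > 1 for every root.
Set 1 + (-0.546) z + (-0.76) z^2 = 0, i.e. a z^2 + b z + c = 0 with a = -0.76, b = -0.546, c = 1.
Discriminant D = b^2 - 4ac = (-0.546)^2 - 4*(-0.76)*1 = 0.298116 - (-3.04) = 3.338116.
D >= 0, so the roots are real: z = (-b +/- sqrt(D)) / (2a) = (0.546 +/- 1.827051) / (-1.52).
  z_1 = (0.546 + 1.827051) / (-1.52) = -1.5612,   |z_1| = 1.5612.
  z_2 = (0.546 - 1.827051) / (-1.52) = 0.8428,   |z_2| = 0.8428.
Moduli of all roots: 1.5612, 0.8428.
All moduli strictly greater than 1? No.
Verdict: Not stationary.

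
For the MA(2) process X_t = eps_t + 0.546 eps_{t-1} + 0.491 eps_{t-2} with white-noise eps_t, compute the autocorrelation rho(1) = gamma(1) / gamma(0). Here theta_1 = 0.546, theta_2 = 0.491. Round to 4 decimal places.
\rho(1) = 0.5289

For an MA(q) process with theta_0 = 1, the autocovariance is
  gamma(k) = sigma^2 * sum_{i=0..q-k} theta_i * theta_{i+k},
and rho(k) = gamma(k) / gamma(0). Sigma^2 cancels.
  numerator   = (1)*(0.546) + (0.546)*(0.491) = 0.814086.
  denominator = (1)^2 + (0.546)^2 + (0.491)^2 = 1.539197.
  rho(1) = 0.814086 / 1.539197 = 0.5289.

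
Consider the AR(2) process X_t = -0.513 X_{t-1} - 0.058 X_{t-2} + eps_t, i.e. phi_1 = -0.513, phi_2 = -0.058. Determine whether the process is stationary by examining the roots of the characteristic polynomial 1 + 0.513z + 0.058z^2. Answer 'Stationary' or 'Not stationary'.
\text{Stationary}

The AR(p) characteristic polynomial is P(z) = 1 + 0.513z + 0.058z^2.
Stationarity requires all roots to lie outside the unit circle, i.e. |z| > 1 for every root.
Set 1 + (0.513) z + (0.058) z^2 = 0, i.e. a z^2 + b z + c = 0 with a = 0.058, b = 0.513, c = 1.
Discriminant D = b^2 - 4ac = (0.513)^2 - 4*(0.058)*1 = 0.263169 - (0.232) = 0.031169.
D >= 0, so the roots are real: z = (-b +/- sqrt(D)) / (2a) = (-0.513 +/- 0.176547) / (0.116).
  z_1 = (-0.513 + 0.176547) / (0.116) = -2.9005,   |z_1| = 2.9005.
  z_2 = (-0.513 - 0.176547) / (0.116) = -5.9444,   |z_2| = 5.9444.
Moduli of all roots: 2.9005, 5.9444.
All moduli strictly greater than 1? Yes.
Verdict: Stationary.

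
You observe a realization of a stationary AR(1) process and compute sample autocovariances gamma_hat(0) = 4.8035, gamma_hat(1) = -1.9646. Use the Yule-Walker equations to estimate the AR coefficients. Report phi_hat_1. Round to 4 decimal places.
\hat\phi_{1} = -0.4090

The Yule-Walker equations for an AR(p) process read, in matrix form,
  Gamma_p phi = r_p,   with   (Gamma_p)_{ij} = gamma(|i - j|),
                       (r_p)_i = gamma(i),   i,j = 1..p.
Substitute the sample gammas (Toeplitz matrix and right-hand side of size 1):
  Gamma_p = [[4.8035]]
  r_p     = [-1.9646]
With p = 1 this is the single equation gamma(0) phi_1 = gamma(1):
  phi_hat_1 = gamma(1) / gamma(0) = -1.9646 / 4.8035 = -0.4090.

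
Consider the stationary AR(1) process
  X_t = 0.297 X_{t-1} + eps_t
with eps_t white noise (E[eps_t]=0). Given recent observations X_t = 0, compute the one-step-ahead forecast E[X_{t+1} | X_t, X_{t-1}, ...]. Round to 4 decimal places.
E[X_{t+1} \mid \mathcal F_t] = 0.0000

For an AR(p) model X_t = c + sum_i phi_i X_{t-i} + eps_t, the
one-step-ahead conditional mean is
  E[X_{t+1} | X_t, ...] = c + sum_i phi_i X_{t+1-i}.
Substitute known values:
  E[X_{t+1} | ...] = (0.297) * (0)
                   = 0.0000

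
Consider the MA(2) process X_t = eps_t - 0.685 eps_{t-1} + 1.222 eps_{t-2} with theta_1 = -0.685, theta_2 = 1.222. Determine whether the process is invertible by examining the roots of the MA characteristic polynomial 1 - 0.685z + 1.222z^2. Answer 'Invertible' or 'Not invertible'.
\text{Not invertible}

The MA(q) characteristic polynomial is P(z) = 1 - 0.685z + 1.222z^2.
Invertibility requires all roots to lie outside the unit circle, i.e. |z| > 1 for every root.
Set 1 + (-0.685) z + (1.222) z^2 = 0, i.e. a z^2 + b z + c = 0 with a = 1.222, b = -0.685, c = 1.
Discriminant D = b^2 - 4ac = (-0.685)^2 - 4*(1.222)*1 = 0.469225 - (4.888) = -4.418775.
D < 0, so the roots are the complex-conjugate pair z = (-b +/- i sqrt(-D)) / (2a) = 0.2803 +/- 0.8601i.
For a conjugate pair |z|^2 = z * conj(z) = (product of roots) = c/a = 1/(1.222) = 0.818331, so |z| = sqrt(0.818331) = 0.9046 for both roots.
Moduli of all roots: 0.9046, 0.9046.
All moduli strictly greater than 1? No.
Verdict: Not invertible.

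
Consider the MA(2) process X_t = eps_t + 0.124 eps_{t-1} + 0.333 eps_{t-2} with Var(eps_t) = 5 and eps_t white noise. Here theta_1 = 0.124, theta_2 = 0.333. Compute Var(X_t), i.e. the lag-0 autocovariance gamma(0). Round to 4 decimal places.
\gamma(0) = 5.6313

For an MA(q) process X_t = eps_t + sum_i theta_i eps_{t-i} with
Var(eps_t) = sigma^2, the variance is
  gamma(0) = sigma^2 * (1 + sum_i theta_i^2).
  sum_i theta_i^2 = (0.124)^2 + (0.333)^2 = 0.015376 + 0.110889 = 0.126265.
  gamma(0) = 5 * (1 + 0.126265) = 5 * 1.126265 = 5.631325, which rounds to 5.6313.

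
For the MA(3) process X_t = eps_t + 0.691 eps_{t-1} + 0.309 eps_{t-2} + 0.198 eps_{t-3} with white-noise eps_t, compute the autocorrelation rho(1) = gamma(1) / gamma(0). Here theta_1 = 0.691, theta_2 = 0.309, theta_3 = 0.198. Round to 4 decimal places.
\rho(1) = 0.5990

For an MA(q) process with theta_0 = 1, the autocovariance is
  gamma(k) = sigma^2 * sum_{i=0..q-k} theta_i * theta_{i+k},
and rho(k) = gamma(k) / gamma(0). Sigma^2 cancels.
  numerator   = (1)*(0.691) + (0.691)*(0.309) + (0.309)*(0.198) = 0.965701.
  denominator = (1)^2 + (0.691)^2 + (0.309)^2 + (0.198)^2 = 1.612166.
  rho(1) = 0.965701 / 1.612166 = 0.5990.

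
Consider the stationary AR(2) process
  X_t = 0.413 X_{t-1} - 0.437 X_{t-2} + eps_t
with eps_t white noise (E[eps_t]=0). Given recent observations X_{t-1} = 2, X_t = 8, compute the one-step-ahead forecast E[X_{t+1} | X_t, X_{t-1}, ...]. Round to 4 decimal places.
E[X_{t+1} \mid \mathcal F_t] = 2.4300

For an AR(p) model X_t = c + sum_i phi_i X_{t-i} + eps_t, the
one-step-ahead conditional mean is
  E[X_{t+1} | X_t, ...] = c + sum_i phi_i X_{t+1-i}.
Substitute known values:
  E[X_{t+1} | ...] = (0.413) * (8) + (-0.437) * (2)
                   = 2.4300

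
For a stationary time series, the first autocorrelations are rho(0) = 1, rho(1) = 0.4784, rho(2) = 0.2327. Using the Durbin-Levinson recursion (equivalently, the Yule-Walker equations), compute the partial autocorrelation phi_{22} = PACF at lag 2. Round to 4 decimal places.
\phi_{22} = 0.0050

The PACF at lag k is phi_{kk}, the last component of the solution
to the Yule-Walker system G_k phi = r_k where
  (G_k)_{ij} = rho(|i - j|), (r_k)_i = rho(i), i,j = 1..k.
Equivalently, Durbin-Levinson gives phi_{kk} iteratively:
  phi_{11} = rho(1)
  phi_{kk} = [rho(k) - sum_{j=1..k-1} phi_{k-1,j} rho(k-j)]
            / [1 - sum_{j=1..k-1} phi_{k-1,j} rho(j)],
  phi_{k,j} = phi_{k-1,j} - phi_{kk} phi_{k-1,k-j},  j = 1..k-1.
Step k = 1:
  phi_11 = rho(1) = 0.4784.
Step k = 2:
  phi_22 = [rho(2) - phi_11 rho(1)] / [1 - phi_11 rho(1)] = [0.2327 - (0.4784)(0.4784)] / [1 - (0.4784)(0.4784)]
         = 0.00383344 / 0.77113344 = 0.005.
Therefore phi_{22} = 0.0050.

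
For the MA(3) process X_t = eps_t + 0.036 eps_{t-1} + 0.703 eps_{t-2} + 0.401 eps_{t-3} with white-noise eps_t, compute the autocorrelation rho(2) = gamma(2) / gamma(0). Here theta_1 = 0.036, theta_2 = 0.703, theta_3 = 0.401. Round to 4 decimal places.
\rho(2) = 0.4332

For an MA(q) process with theta_0 = 1, the autocovariance is
  gamma(k) = sigma^2 * sum_{i=0..q-k} theta_i * theta_{i+k},
and rho(k) = gamma(k) / gamma(0). Sigma^2 cancels.
  numerator   = (1)*(0.703) + (0.036)*(0.401) = 0.717436.
  denominator = (1)^2 + (0.036)^2 + (0.703)^2 + (0.401)^2 = 1.656306.
  rho(2) = 0.717436 / 1.656306 = 0.4332.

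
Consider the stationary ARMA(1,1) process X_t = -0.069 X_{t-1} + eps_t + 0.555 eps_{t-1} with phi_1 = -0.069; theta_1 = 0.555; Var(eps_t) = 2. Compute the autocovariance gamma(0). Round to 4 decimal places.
\gamma(0) = 2.4747

Multiply the model equation by X_{t-k} and take expectations. With theta_0 = psi_0 = 1 and psi_j the MA(infinity) weights, this gives
  gamma(k) - sum_i phi_i gamma(k-i) = c_k,
  c_k = sigma^2 * sum_{j=k..q} theta_j psi_{j-k}   (c_k = 0 for k > q),
using gamma(-m) = gamma(m).
psi-weights needed (psi_j = theta_j + sum_i phi_i psi_{j-i}):
  psi_1 = theta_1 + phi_1 = 0.555 + (-0.069) = 0.486
Right-hand sides:
  c_0 = sigma^2 (1 + theta_1 psi_1) = 2 * (1 + (0.555)(0.486)) = 2 * 1.26973 = 2.53946
  c_1 = sigma^2 theta_1 = 2 * (0.555) = 1.11
  c_2 = 0
Equations for k = 0 and k = 1 (AR order 1):
  gamma(0) = phi_1 gamma(1) + c_0
  gamma(1) = phi_1 gamma(0) + c_1
Substituting the second into the first: gamma(0) (1 - phi_1^2) = c_0 + phi_1 c_1, so
  gamma(0) = (c_0 + phi_1 c_1) / (1 - phi_1^2) = (2.53946 + (-0.069)(1.11)) / (1 - (-0.069)^2) = 2.46287 / 0.995239 = 2.474652.
Therefore gamma(0) = 2.4747 (to 4 decimal places).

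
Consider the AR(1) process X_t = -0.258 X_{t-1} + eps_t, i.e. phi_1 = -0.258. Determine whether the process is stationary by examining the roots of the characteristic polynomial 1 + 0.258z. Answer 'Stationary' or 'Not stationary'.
\text{Stationary}

The AR(p) characteristic polynomial is P(z) = 1 + 0.258z.
Stationarity requires all roots to lie outside the unit circle, i.e. |z| > 1 for every root.
This is linear in z: 1 + (0.258) z = 0  =>  z = -1/(0.258) = -3.875969,  |z| = 3.875969.
Moduli of all roots: 3.8760.
All moduli strictly greater than 1? Yes.
Verdict: Stationary.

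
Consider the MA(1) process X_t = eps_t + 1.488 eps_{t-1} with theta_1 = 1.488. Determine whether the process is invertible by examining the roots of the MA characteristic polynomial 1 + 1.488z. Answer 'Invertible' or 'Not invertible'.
\text{Not invertible}

The MA(q) characteristic polynomial is P(z) = 1 + 1.488z.
Invertibility requires all roots to lie outside the unit circle, i.e. |z| > 1 for every root.
This is linear in z: 1 + (1.488) z = 0  =>  z = -1/(1.488) = -0.672043,  |z| = 0.672043.
Moduli of all roots: 0.6720.
All moduli strictly greater than 1? No.
Verdict: Not invertible.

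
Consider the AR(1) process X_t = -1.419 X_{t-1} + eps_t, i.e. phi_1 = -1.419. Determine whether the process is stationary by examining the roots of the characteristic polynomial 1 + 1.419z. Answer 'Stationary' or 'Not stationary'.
\text{Not stationary}

The AR(p) characteristic polynomial is P(z) = 1 + 1.419z.
Stationarity requires all roots to lie outside the unit circle, i.e. |z| > 1 for every root.
This is linear in z: 1 + (1.419) z = 0  =>  z = -1/(1.419) = -0.704722,  |z| = 0.704722.
Moduli of all roots: 0.7047.
All moduli strictly greater than 1? No.
Verdict: Not stationary.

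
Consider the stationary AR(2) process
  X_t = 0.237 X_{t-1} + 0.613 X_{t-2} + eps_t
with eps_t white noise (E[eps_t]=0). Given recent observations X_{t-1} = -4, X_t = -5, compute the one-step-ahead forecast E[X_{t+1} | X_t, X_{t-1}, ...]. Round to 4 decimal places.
E[X_{t+1} \mid \mathcal F_t] = -3.6370

For an AR(p) model X_t = c + sum_i phi_i X_{t-i} + eps_t, the
one-step-ahead conditional mean is
  E[X_{t+1} | X_t, ...] = c + sum_i phi_i X_{t+1-i}.
Substitute known values:
  E[X_{t+1} | ...] = (0.237) * (-5) + (0.613) * (-4)
                   = -3.6370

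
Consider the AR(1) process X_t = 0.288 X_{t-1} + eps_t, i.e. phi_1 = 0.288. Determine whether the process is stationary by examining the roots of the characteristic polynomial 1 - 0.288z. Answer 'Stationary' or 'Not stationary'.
\text{Stationary}

The AR(p) characteristic polynomial is P(z) = 1 - 0.288z.
Stationarity requires all roots to lie outside the unit circle, i.e. |z| > 1 for every root.
This is linear in z: 1 + (-0.288) z = 0  =>  z = -1/(-0.288) = 3.472222,  |z| = 3.472222.
Moduli of all roots: 3.4722.
All moduli strictly greater than 1? Yes.
Verdict: Stationary.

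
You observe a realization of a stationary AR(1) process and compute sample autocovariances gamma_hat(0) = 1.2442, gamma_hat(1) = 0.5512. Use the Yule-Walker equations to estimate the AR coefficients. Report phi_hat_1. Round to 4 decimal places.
\hat\phi_{1} = 0.4430

The Yule-Walker equations for an AR(p) process read, in matrix form,
  Gamma_p phi = r_p,   with   (Gamma_p)_{ij} = gamma(|i - j|),
                       (r_p)_i = gamma(i),   i,j = 1..p.
Substitute the sample gammas (Toeplitz matrix and right-hand side of size 1):
  Gamma_p = [[1.2442]]
  r_p     = [0.5512]
With p = 1 this is the single equation gamma(0) phi_1 = gamma(1):
  phi_hat_1 = gamma(1) / gamma(0) = 0.5512 / 1.2442 = 0.4430.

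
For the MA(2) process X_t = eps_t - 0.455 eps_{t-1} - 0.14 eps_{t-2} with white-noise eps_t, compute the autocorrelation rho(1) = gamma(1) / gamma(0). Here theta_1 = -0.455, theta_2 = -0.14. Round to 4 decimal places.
\rho(1) = -0.3190

For an MA(q) process with theta_0 = 1, the autocovariance is
  gamma(k) = sigma^2 * sum_{i=0..q-k} theta_i * theta_{i+k},
and rho(k) = gamma(k) / gamma(0). Sigma^2 cancels.
  numerator   = (1)*(-0.455) + (-0.455)*(-0.14) = -0.3913.
  denominator = (1)^2 + (-0.455)^2 + (-0.14)^2 = 1.226625.
  rho(1) = -0.3913 / 1.226625 = -0.3190.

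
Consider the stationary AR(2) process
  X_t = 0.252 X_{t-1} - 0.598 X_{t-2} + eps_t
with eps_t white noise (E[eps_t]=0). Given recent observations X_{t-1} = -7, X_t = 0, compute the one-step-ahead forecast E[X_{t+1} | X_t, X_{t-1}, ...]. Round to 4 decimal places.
E[X_{t+1} \mid \mathcal F_t] = 4.1860

For an AR(p) model X_t = c + sum_i phi_i X_{t-i} + eps_t, the
one-step-ahead conditional mean is
  E[X_{t+1} | X_t, ...] = c + sum_i phi_i X_{t+1-i}.
Substitute known values:
  E[X_{t+1} | ...] = (0.252) * (0) + (-0.598) * (-7)
                   = 4.1860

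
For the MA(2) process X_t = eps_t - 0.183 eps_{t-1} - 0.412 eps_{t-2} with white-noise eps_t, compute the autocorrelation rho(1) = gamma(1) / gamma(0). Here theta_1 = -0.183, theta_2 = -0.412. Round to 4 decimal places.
\rho(1) = -0.0894

For an MA(q) process with theta_0 = 1, the autocovariance is
  gamma(k) = sigma^2 * sum_{i=0..q-k} theta_i * theta_{i+k},
and rho(k) = gamma(k) / gamma(0). Sigma^2 cancels.
  numerator   = (1)*(-0.183) + (-0.183)*(-0.412) = -0.107604.
  denominator = (1)^2 + (-0.183)^2 + (-0.412)^2 = 1.203233.
  rho(1) = -0.107604 / 1.203233 = -0.0894.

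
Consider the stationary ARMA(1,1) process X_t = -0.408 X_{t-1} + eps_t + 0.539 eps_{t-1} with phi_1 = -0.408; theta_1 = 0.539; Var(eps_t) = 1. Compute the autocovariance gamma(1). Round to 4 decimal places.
\gamma(1) = 0.1226

Multiply the model equation by X_{t-k} and take expectations. With theta_0 = psi_0 = 1 and psi_j the MA(infinity) weights, this gives
  gamma(k) - sum_i phi_i gamma(k-i) = c_k,
  c_k = sigma^2 * sum_{j=k..q} theta_j psi_{j-k}   (c_k = 0 for k > q),
using gamma(-m) = gamma(m).
psi-weights needed (psi_j = theta_j + sum_i phi_i psi_{j-i}):
  psi_1 = theta_1 + phi_1 = 0.539 + (-0.408) = 0.131
Right-hand sides:
  c_0 = sigma^2 (1 + theta_1 psi_1) = 1 * (1 + (0.539)(0.131)) = 1 * 1.070609 = 1.070609
  c_1 = sigma^2 theta_1 = 1 * (0.539) = 0.539
  c_2 = 0
Equations for k = 0 and k = 1 (AR order 1):
  gamma(0) = phi_1 gamma(1) + c_0
  gamma(1) = phi_1 gamma(0) + c_1
Substituting the second into the first: gamma(0) (1 - phi_1^2) = c_0 + phi_1 c_1, so
  gamma(0) = (c_0 + phi_1 c_1) / (1 - phi_1^2) = (1.070609 + (-0.408)(0.539)) / (1 - (-0.408)^2) = 0.850697 / 0.833536 = 1.020588.
  gamma(1) = phi_1 gamma(0) + c_1 = (-0.408)(1.020588) + (0.539) = 0.1226.
Therefore gamma(1) = 0.1226 (to 4 decimal places).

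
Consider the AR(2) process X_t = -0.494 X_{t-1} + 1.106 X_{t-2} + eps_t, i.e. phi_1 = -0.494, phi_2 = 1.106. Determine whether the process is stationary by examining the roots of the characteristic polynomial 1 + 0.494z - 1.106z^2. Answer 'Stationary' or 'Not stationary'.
\text{Not stationary}

The AR(p) characteristic polynomial is P(z) = 1 + 0.494z - 1.106z^2.
Stationarity requires all roots to lie outside the unit circle, i.e. |z| > 1 for every root.
Set 1 + (0.494) z + (-1.106) z^2 = 0, i.e. a z^2 + b z + c = 0 with a = -1.106, b = 0.494, c = 1.
Discriminant D = b^2 - 4ac = (0.494)^2 - 4*(-1.106)*1 = 0.244036 - (-4.424) = 4.668036.
D >= 0, so the roots are real: z = (-b +/- sqrt(D)) / (2a) = (-0.494 +/- 2.160564) / (-2.212).
  z_1 = (-0.494 + 2.160564) / (-2.212) = -0.7534,   |z_1| = 0.7534.
  z_2 = (-0.494 - 2.160564) / (-2.212) = 1.2001,   |z_2| = 1.2001.
Moduli of all roots: 0.7534, 1.2001.
All moduli strictly greater than 1? No.
Verdict: Not stationary.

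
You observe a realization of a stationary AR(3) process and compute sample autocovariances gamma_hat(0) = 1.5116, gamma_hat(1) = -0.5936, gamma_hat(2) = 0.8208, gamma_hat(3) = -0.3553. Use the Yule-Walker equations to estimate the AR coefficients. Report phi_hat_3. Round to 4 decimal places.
\hat\phi_{3} = 0.0910

The Yule-Walker equations for an AR(p) process read, in matrix form,
  Gamma_p phi = r_p,   with   (Gamma_p)_{ij} = gamma(|i - j|),
                       (r_p)_i = gamma(i),   i,j = 1..p.
Substitute the sample gammas (Toeplitz matrix and right-hand side of size 3):
  Gamma_p = [[1.5116, -0.5936, 0.8208], [-0.5936, 1.5116, -0.5936], [0.8208, -0.5936, 1.5116]]
  r_p     = [-0.5936, 0.8208, -0.3553]
Written out (R1..R3):
  (R1) 1.5116 phi_1 - 0.5936 phi_2 + 0.8208 phi_3 = -0.5936
  (R2) -0.5936 phi_1 + 1.5116 phi_2 - 0.5936 phi_3 = 0.8208
  (R3) 0.8208 phi_1 - 0.5936 phi_2 + 1.5116 phi_3 = -0.3553
Gaussian elimination:
  R2 <- R2 - (-0.5936/1.5116) R1 = R2 - (-0.392696) R1:  1.278495 phi_2 - 0.271275 phi_3 = 0.587695
  R3 <- R3 - (0.8208/1.5116) R1 = R3 - (0.543001) R1:  -0.271275 phi_2 + 1.065905 phi_3 = -0.032975
  R3 <- R3 - (-0.271275/1.278495) R2 = R3 - (-0.212183) R2:  1.008345 phi_3 = 0.091724
Back-substitution:
  phi_hat_3 = 0.091724 / 1.008345 = 0.090965
  phi_hat_2 = (0.587695 - (-0.271275)(0.090965)) / 1.278495 = 0.478979
  phi_hat_1 = (-0.5936 - (-0.5936)(0.478979) - (0.8208)(0.090965)) / 1.5116 = -0.253997
So phi_hat = [-0.2540, 0.4790, 0.0910].
Therefore phi_hat_3 = 0.0910.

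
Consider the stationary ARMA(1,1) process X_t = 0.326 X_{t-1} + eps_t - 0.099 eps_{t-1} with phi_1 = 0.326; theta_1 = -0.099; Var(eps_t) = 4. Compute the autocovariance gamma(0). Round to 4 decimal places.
\gamma(0) = 4.2306

Multiply the model equation by X_{t-k} and take expectations. With theta_0 = psi_0 = 1 and psi_j the MA(infinity) weights, this gives
  gamma(k) - sum_i phi_i gamma(k-i) = c_k,
  c_k = sigma^2 * sum_{j=k..q} theta_j psi_{j-k}   (c_k = 0 for k > q),
using gamma(-m) = gamma(m).
psi-weights needed (psi_j = theta_j + sum_i phi_i psi_{j-i}):
  psi_1 = theta_1 + phi_1 = -0.099 + (0.326) = 0.227
Right-hand sides:
  c_0 = sigma^2 (1 + theta_1 psi_1) = 4 * (1 + (-0.099)(0.227)) = 4 * 0.977527 = 3.910108
  c_1 = sigma^2 theta_1 = 4 * (-0.099) = -0.396
  c_2 = 0
Equations for k = 0 and k = 1 (AR order 1):
  gamma(0) = phi_1 gamma(1) + c_0
  gamma(1) = phi_1 gamma(0) + c_1
Substituting the second into the first: gamma(0) (1 - phi_1^2) = c_0 + phi_1 c_1, so
  gamma(0) = (c_0 + phi_1 c_1) / (1 - phi_1^2) = (3.910108 + (0.326)(-0.396)) / (1 - (0.326)^2) = 3.781012 / 0.893724 = 4.230626.
Therefore gamma(0) = 4.2306 (to 4 decimal places).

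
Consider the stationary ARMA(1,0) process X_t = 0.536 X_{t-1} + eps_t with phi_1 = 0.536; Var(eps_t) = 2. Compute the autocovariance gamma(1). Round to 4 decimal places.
\gamma(1) = 1.5041

Multiply the model equation by X_{t-k} and take expectations. With theta_0 = psi_0 = 1 and psi_j the MA(infinity) weights, this gives
  gamma(k) - sum_i phi_i gamma(k-i) = c_k,
  c_k = sigma^2 * sum_{j=k..q} theta_j psi_{j-k}   (c_k = 0 for k > q),
using gamma(-m) = gamma(m).
Pure AR (q = 0): c_0 = sigma^2 = 2, c_k = 0 for k >= 1.
Equations for k = 0 and k = 1 (AR order 1):
  gamma(0) = phi_1 gamma(1) + c_0
  gamma(1) = phi_1 gamma(0) + c_1
Substituting the second into the first: gamma(0) (1 - phi_1^2) = c_0 + phi_1 c_1, so
  gamma(0) = c_0 / (1 - phi_1^2) = 2 / (1 - (0.536)^2) = 2 / 0.712704 = 2.806214.
  gamma(1) = phi_1 gamma(0) = (0.536)(2.806214) = 1.504131.
Therefore gamma(1) = 1.5041 (to 4 decimal places).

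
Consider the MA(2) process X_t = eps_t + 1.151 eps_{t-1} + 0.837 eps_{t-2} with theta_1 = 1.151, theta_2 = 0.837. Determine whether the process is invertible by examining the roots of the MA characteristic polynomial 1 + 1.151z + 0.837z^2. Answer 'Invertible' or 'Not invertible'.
\text{Invertible}

The MA(q) characteristic polynomial is P(z) = 1 + 1.151z + 0.837z^2.
Invertibility requires all roots to lie outside the unit circle, i.e. |z| > 1 for every root.
Set 1 + (1.151) z + (0.837) z^2 = 0, i.e. a z^2 + b z + c = 0 with a = 0.837, b = 1.151, c = 1.
Discriminant D = b^2 - 4ac = (1.151)^2 - 4*(0.837)*1 = 1.324801 - (3.348) = -2.023199.
D < 0, so the roots are the complex-conjugate pair z = (-b +/- i sqrt(-D)) / (2a) = -0.6876 +/- 0.8497i.
For a conjugate pair |z|^2 = z * conj(z) = (product of roots) = c/a = 1/(0.837) = 1.194743, so |z| = sqrt(1.194743) = 1.093 for both roots.
Moduli of all roots: 1.0930, 1.0930.
All moduli strictly greater than 1? Yes.
Verdict: Invertible.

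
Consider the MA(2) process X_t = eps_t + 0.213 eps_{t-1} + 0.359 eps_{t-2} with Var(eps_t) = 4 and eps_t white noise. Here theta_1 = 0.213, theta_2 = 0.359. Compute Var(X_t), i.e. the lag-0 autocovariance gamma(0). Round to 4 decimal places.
\gamma(0) = 4.6970

For an MA(q) process X_t = eps_t + sum_i theta_i eps_{t-i} with
Var(eps_t) = sigma^2, the variance is
  gamma(0) = sigma^2 * (1 + sum_i theta_i^2).
  sum_i theta_i^2 = (0.213)^2 + (0.359)^2 = 0.045369 + 0.128881 = 0.17425.
  gamma(0) = 4 * (1 + 0.17425) = 4 * 1.17425 = 4.697, which rounds to 4.6970.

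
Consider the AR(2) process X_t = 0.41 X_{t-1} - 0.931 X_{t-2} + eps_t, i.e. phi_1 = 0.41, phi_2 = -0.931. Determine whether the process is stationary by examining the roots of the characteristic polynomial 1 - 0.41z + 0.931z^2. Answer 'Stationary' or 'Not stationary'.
\text{Stationary}

The AR(p) characteristic polynomial is P(z) = 1 - 0.41z + 0.931z^2.
Stationarity requires all roots to lie outside the unit circle, i.e. |z| > 1 for every root.
Set 1 + (-0.41) z + (0.931) z^2 = 0, i.e. a z^2 + b z + c = 0 with a = 0.931, b = -0.41, c = 1.
Discriminant D = b^2 - 4ac = (-0.41)^2 - 4*(0.931)*1 = 0.1681 - (3.724) = -3.5559.
D < 0, so the roots are the complex-conjugate pair z = (-b +/- i sqrt(-D)) / (2a) = 0.2202 +/- 1.0127i.
For a conjugate pair |z|^2 = z * conj(z) = (product of roots) = c/a = 1/(0.931) = 1.074114, so |z| = sqrt(1.074114) = 1.0364 for both roots.
Moduli of all roots: 1.0364, 1.0364.
All moduli strictly greater than 1? Yes.
Verdict: Stationary.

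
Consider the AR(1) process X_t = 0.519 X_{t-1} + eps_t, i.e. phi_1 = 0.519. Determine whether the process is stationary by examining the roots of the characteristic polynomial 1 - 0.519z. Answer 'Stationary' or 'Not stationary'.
\text{Stationary}

The AR(p) characteristic polynomial is P(z) = 1 - 0.519z.
Stationarity requires all roots to lie outside the unit circle, i.e. |z| > 1 for every root.
This is linear in z: 1 + (-0.519) z = 0  =>  z = -1/(-0.519) = 1.926782,  |z| = 1.926782.
Moduli of all roots: 1.9268.
All moduli strictly greater than 1? Yes.
Verdict: Stationary.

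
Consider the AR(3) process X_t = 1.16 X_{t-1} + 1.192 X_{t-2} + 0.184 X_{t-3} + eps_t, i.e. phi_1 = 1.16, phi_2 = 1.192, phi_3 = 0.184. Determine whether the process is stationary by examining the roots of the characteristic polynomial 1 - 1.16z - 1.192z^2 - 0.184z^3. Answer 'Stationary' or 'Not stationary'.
\text{Not stationary}

The AR(p) characteristic polynomial is P(z) = 1 - 1.16z - 1.192z^2 - 0.184z^3.
Stationarity requires all roots to lie outside the unit circle, i.e. |z| > 1 for every root.
Degree 3: look for a simple real root z0 first, then factor out (1 - z/z0) and solve the remaining quadratic.
Testing z0 = -5: P(-5) = 1 + (-1.16)(-5) + (-1.192)(-5)^2 + (-0.184)(-5)^3
  = 1 + (5.8) + (-29.8) + (23) = 0.  So z_0 = -5 is a root, |z_0| = 5.
Divide out the factor (1 + 0.2 z) = (1 - z/z0) (since 1/z0 = -0.2):
  P(z) = (1 + 0.2 z)(1 + (-1.36) z + (-0.92) z^2)
  [check: z-coef -1.36 - (-0.2) = -1.16; z^2-coef -0.92 - (-0.2)(-1.36) = -1.192; z^3-coef -(-0.2)(-0.92) = -0.184.]
Remaining roots from the quadratic factor 1 + (-1.36) z + (-0.92) z^2:
  Set 1 + (-1.36) z + (-0.92) z^2 = 0, i.e. a z^2 + b z + c = 0 with a = -0.92, b = -1.36, c = 1.
  Discriminant D = b^2 - 4ac = (-1.36)^2 - 4*(-0.92)*1 = 1.8496 - (-3.68) = 5.5296.
  D >= 0, so the roots are real: z = (-b +/- sqrt(D)) / (2a) = (1.36 +/- 2.35151) / (-1.84).
    z_1 = (1.36 + 2.35151) / (-1.84) = -2.0171,   |z_1| = 2.0171.
    z_2 = (1.36 - 2.35151) / (-1.84) = 0.5389,   |z_2| = 0.5389.
Moduli of all roots: 5.0000, 2.0171, 0.5389.
All moduli strictly greater than 1? No.
Verdict: Not stationary.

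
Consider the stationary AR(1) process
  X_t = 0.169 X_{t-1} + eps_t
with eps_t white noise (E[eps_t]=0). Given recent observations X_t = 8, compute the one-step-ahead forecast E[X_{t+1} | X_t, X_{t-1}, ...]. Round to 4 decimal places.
E[X_{t+1} \mid \mathcal F_t] = 1.3520

For an AR(p) model X_t = c + sum_i phi_i X_{t-i} + eps_t, the
one-step-ahead conditional mean is
  E[X_{t+1} | X_t, ...] = c + sum_i phi_i X_{t+1-i}.
Substitute known values:
  E[X_{t+1} | ...] = (0.169) * (8)
                   = 1.3520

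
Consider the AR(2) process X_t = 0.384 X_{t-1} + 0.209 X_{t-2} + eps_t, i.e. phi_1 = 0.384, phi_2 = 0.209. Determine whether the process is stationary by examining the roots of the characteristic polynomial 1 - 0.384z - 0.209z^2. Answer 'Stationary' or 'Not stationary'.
\text{Stationary}

The AR(p) characteristic polynomial is P(z) = 1 - 0.384z - 0.209z^2.
Stationarity requires all roots to lie outside the unit circle, i.e. |z| > 1 for every root.
Set 1 + (-0.384) z + (-0.209) z^2 = 0, i.e. a z^2 + b z + c = 0 with a = -0.209, b = -0.384, c = 1.
Discriminant D = b^2 - 4ac = (-0.384)^2 - 4*(-0.209)*1 = 0.147456 - (-0.836) = 0.983456.
D >= 0, so the roots are real: z = (-b +/- sqrt(D)) / (2a) = (0.384 +/- 0.991694) / (-0.418).
  z_1 = (0.384 + 0.991694) / (-0.418) = -3.2911,   |z_1| = 3.2911.
  z_2 = (0.384 - 0.991694) / (-0.418) = 1.4538,   |z_2| = 1.4538.
Moduli of all roots: 3.2911, 1.4538.
All moduli strictly greater than 1? Yes.
Verdict: Stationary.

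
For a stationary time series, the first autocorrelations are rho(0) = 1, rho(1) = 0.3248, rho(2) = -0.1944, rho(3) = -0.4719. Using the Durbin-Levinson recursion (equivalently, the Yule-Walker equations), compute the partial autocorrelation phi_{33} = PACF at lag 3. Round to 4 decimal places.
\phi_{33} = -0.3510

The PACF at lag k is phi_{kk}, the last component of the solution
to the Yule-Walker system G_k phi = r_k where
  (G_k)_{ij} = rho(|i - j|), (r_k)_i = rho(i), i,j = 1..k.
Equivalently, Durbin-Levinson gives phi_{kk} iteratively:
  phi_{11} = rho(1)
  phi_{kk} = [rho(k) - sum_{j=1..k-1} phi_{k-1,j} rho(k-j)]
            / [1 - sum_{j=1..k-1} phi_{k-1,j} rho(j)],
  phi_{k,j} = phi_{k-1,j} - phi_{kk} phi_{k-1,k-j},  j = 1..k-1.
Step k = 1:
  phi_11 = rho(1) = 0.3248.
Step k = 2:
  phi_22 = [rho(2) - phi_11 rho(1)] / [1 - phi_11 rho(1)] = [-0.1944 - (0.3248)(0.3248)] / [1 - (0.3248)(0.3248)]
         = -0.29989504 / 0.89450496 = -0.335264.
  Update: phi_21 = phi_11 - phi_22 phi_11 = 0.3248 - (-0.335264)(0.3248) = 0.433694.
Step k = 3:
  phi_33 = [rho(3) - phi_21 rho(2) - phi_22 rho(1)] / [1 - phi_21 rho(1) - phi_22 rho(2)]
    numerator   = -0.4719 - (0.433694)(-0.1944) - (-0.335264)(0.3248) = -0.27869631
    denominator = 1 - (0.433694)(0.3248) - (-0.335264)(-0.1944) = 0.79396104
  phi_33 = -0.27869631 / 0.79396104 = -0.351.
Therefore phi_{33} = -0.3510.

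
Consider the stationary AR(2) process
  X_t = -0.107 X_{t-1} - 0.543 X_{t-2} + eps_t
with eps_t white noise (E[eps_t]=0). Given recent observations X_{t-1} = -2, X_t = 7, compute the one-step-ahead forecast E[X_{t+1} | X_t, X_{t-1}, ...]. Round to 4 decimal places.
E[X_{t+1} \mid \mathcal F_t] = 0.3370

For an AR(p) model X_t = c + sum_i phi_i X_{t-i} + eps_t, the
one-step-ahead conditional mean is
  E[X_{t+1} | X_t, ...] = c + sum_i phi_i X_{t+1-i}.
Substitute known values:
  E[X_{t+1} | ...] = (-0.107) * (7) + (-0.543) * (-2)
                   = 0.3370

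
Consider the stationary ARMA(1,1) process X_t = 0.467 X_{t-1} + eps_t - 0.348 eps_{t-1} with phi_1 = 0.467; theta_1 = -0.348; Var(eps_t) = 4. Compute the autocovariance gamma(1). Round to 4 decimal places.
\gamma(1) = 0.5098

Multiply the model equation by X_{t-k} and take expectations. With theta_0 = psi_0 = 1 and psi_j the MA(infinity) weights, this gives
  gamma(k) - sum_i phi_i gamma(k-i) = c_k,
  c_k = sigma^2 * sum_{j=k..q} theta_j psi_{j-k}   (c_k = 0 for k > q),
using gamma(-m) = gamma(m).
psi-weights needed (psi_j = theta_j + sum_i phi_i psi_{j-i}):
  psi_1 = theta_1 + phi_1 = -0.348 + (0.467) = 0.119
Right-hand sides:
  c_0 = sigma^2 (1 + theta_1 psi_1) = 4 * (1 + (-0.348)(0.119)) = 4 * 0.958588 = 3.834352
  c_1 = sigma^2 theta_1 = 4 * (-0.348) = -1.392
  c_2 = 0
Equations for k = 0 and k = 1 (AR order 1):
  gamma(0) = phi_1 gamma(1) + c_0
  gamma(1) = phi_1 gamma(0) + c_1
Substituting the second into the first: gamma(0) (1 - phi_1^2) = c_0 + phi_1 c_1, so
  gamma(0) = (c_0 + phi_1 c_1) / (1 - phi_1^2) = (3.834352 + (0.467)(-1.392)) / (1 - (0.467)^2) = 3.184288 / 0.781911 = 4.072443.
  gamma(1) = phi_1 gamma(0) + c_1 = (0.467)(4.072443) + (-1.392) = 0.509831.
Therefore gamma(1) = 0.5098 (to 4 decimal places).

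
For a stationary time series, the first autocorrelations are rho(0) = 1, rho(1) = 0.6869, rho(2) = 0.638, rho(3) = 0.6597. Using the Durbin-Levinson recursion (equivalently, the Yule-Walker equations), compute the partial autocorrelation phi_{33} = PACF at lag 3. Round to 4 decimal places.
\phi_{33} = 0.3010

The PACF at lag k is phi_{kk}, the last component of the solution
to the Yule-Walker system G_k phi = r_k where
  (G_k)_{ij} = rho(|i - j|), (r_k)_i = rho(i), i,j = 1..k.
Equivalently, Durbin-Levinson gives phi_{kk} iteratively:
  phi_{11} = rho(1)
  phi_{kk} = [rho(k) - sum_{j=1..k-1} phi_{k-1,j} rho(k-j)]
            / [1 - sum_{j=1..k-1} phi_{k-1,j} rho(j)],
  phi_{k,j} = phi_{k-1,j} - phi_{kk} phi_{k-1,k-j},  j = 1..k-1.
Step k = 1:
  phi_11 = rho(1) = 0.6869.
Step k = 2:
  phi_22 = [rho(2) - phi_11 rho(1)] / [1 - phi_11 rho(1)] = [0.638 - (0.6869)(0.6869)] / [1 - (0.6869)(0.6869)]
         = 0.16616839 / 0.52816839 = 0.314613.
  Update: phi_21 = phi_11 - phi_22 phi_11 = 0.6869 - (0.314613)(0.6869) = 0.470793.
Step k = 3:
  phi_33 = [rho(3) - phi_21 rho(2) - phi_22 rho(1)] / [1 - phi_21 rho(1) - phi_22 rho(2)]
    numerator   = 0.6597 - (0.470793)(0.638) - (0.314613)(0.6869) = 0.14322694
    denominator = 1 - (0.470793)(0.6869) - (0.314613)(0.638) = 0.47588973
  phi_33 = 0.14322694 / 0.47588973 = 0.301.
Therefore phi_{33} = 0.3010.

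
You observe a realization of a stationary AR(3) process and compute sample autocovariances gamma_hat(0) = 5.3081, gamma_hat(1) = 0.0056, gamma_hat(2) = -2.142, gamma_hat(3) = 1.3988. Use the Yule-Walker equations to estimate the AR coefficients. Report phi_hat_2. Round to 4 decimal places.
\hat\phi_{2} = -0.4040

The Yule-Walker equations for an AR(p) process read, in matrix form,
  Gamma_p phi = r_p,   with   (Gamma_p)_{ij} = gamma(|i - j|),
                       (r_p)_i = gamma(i),   i,j = 1..p.
Substitute the sample gammas (Toeplitz matrix and right-hand side of size 3):
  Gamma_p = [[5.3081, 0.0056, -2.142], [0.0056, 5.3081, 0.0056], [-2.142, 0.0056, 5.3081]]
  r_p     = [0.0056, -2.142, 1.3988]
Written out (R1..R3):
  (R1) 5.3081 phi_1 + 0.0056 phi_2 - 2.142 phi_3 = 0.0056
  (R2) 0.0056 phi_1 + 5.3081 phi_2 + 0.0056 phi_3 = -2.142
  (R3) -2.142 phi_1 + 0.0056 phi_2 + 5.3081 phi_3 = 1.3988
Gaussian elimination:
  R2 <- R2 - (0.0056/5.3081) R1 = R2 - (0.001055) R1:  5.308094 phi_2 + 0.00786 phi_3 = -2.142006
  R3 <- R3 - (-2.142/5.3081) R1 = R3 - (-0.403534) R1:  0.00786 phi_2 + 4.44373 phi_3 = 1.40106
  R3 <- R3 - (0.00786/5.308094) R2 = R3 - (0.001481) R2:  4.443718 phi_3 = 1.404231
Back-substitution:
  phi_hat_3 = 1.404231 / 4.443718 = 0.316004
  phi_hat_2 = (-2.142006 - (0.00786)(0.316004)) / 5.308094 = -0.404004
  phi_hat_1 = (0.0056 - (0.0056)(-0.404004) - (-2.142)(0.316004)) / 5.3081 = 0.129
So phi_hat = [0.1290, -0.4040, 0.3160].
Therefore phi_hat_2 = -0.4040.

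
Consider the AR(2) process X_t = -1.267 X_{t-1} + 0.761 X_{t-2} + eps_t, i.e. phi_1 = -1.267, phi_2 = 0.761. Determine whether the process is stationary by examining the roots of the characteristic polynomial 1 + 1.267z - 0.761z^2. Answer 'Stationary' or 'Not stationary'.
\text{Not stationary}

The AR(p) characteristic polynomial is P(z) = 1 + 1.267z - 0.761z^2.
Stationarity requires all roots to lie outside the unit circle, i.e. |z| > 1 for every root.
Set 1 + (1.267) z + (-0.761) z^2 = 0, i.e. a z^2 + b z + c = 0 with a = -0.761, b = 1.267, c = 1.
Discriminant D = b^2 - 4ac = (1.267)^2 - 4*(-0.761)*1 = 1.605289 - (-3.044) = 4.649289.
D >= 0, so the roots are real: z = (-b +/- sqrt(D)) / (2a) = (-1.267 +/- 2.156221) / (-1.522).
  z_1 = (-1.267 + 2.156221) / (-1.522) = -0.5842,   |z_1| = 0.5842.
  z_2 = (-1.267 - 2.156221) / (-1.522) = 2.2492,   |z_2| = 2.2492.
Moduli of all roots: 0.5842, 2.2492.
All moduli strictly greater than 1? No.
Verdict: Not stationary.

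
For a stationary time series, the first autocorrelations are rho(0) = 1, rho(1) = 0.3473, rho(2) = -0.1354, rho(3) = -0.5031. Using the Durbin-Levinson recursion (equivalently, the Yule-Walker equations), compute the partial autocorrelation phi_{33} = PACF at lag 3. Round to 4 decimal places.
\phi_{33} = -0.4240

The PACF at lag k is phi_{kk}, the last component of the solution
to the Yule-Walker system G_k phi = r_k where
  (G_k)_{ij} = rho(|i - j|), (r_k)_i = rho(i), i,j = 1..k.
Equivalently, Durbin-Levinson gives phi_{kk} iteratively:
  phi_{11} = rho(1)
  phi_{kk} = [rho(k) - sum_{j=1..k-1} phi_{k-1,j} rho(k-j)]
            / [1 - sum_{j=1..k-1} phi_{k-1,j} rho(j)],
  phi_{k,j} = phi_{k-1,j} - phi_{kk} phi_{k-1,k-j},  j = 1..k-1.
Step k = 1:
  phi_11 = rho(1) = 0.3473.
Step k = 2:
  phi_22 = [rho(2) - phi_11 rho(1)] / [1 - phi_11 rho(1)] = [-0.1354 - (0.3473)(0.3473)] / [1 - (0.3473)(0.3473)]
         = -0.25601729 / 0.87938271 = -0.291133.
  Update: phi_21 = phi_11 - phi_22 phi_11 = 0.3473 - (-0.291133)(0.3473) = 0.44841.
Step k = 3:
  phi_33 = [rho(3) - phi_21 rho(2) - phi_22 rho(1)] / [1 - phi_21 rho(1) - phi_22 rho(2)]
    numerator   = -0.5031 - (0.44841)(-0.1354) - (-0.291133)(0.3473) = -0.34127475
    denominator = 1 - (0.44841)(0.3473) - (-0.291133)(-0.1354) = 0.80484764
  phi_33 = -0.34127475 / 0.80484764 = -0.424.
Therefore phi_{33} = -0.4240.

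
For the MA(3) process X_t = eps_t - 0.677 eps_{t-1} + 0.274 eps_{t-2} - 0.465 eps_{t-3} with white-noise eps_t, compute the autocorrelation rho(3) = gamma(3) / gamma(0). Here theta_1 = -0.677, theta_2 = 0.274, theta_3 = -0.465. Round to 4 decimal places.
\rho(3) = -0.2658

For an MA(q) process with theta_0 = 1, the autocovariance is
  gamma(k) = sigma^2 * sum_{i=0..q-k} theta_i * theta_{i+k},
and rho(k) = gamma(k) / gamma(0). Sigma^2 cancels.
  numerator   = (1)*(-0.465) = -0.465.
  denominator = (1)^2 + (-0.677)^2 + (0.274)^2 + (-0.465)^2 = 1.74963.
  rho(3) = -0.465 / 1.74963 = -0.2658.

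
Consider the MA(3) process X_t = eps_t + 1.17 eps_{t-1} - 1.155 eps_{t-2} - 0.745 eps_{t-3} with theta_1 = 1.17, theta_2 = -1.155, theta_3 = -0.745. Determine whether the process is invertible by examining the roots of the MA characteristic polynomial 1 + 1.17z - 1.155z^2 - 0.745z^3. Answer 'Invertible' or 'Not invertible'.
\text{Not invertible}

The MA(q) characteristic polynomial is P(z) = 1 + 1.17z - 1.155z^2 - 0.745z^3.
Invertibility requires all roots to lie outside the unit circle, i.e. |z| > 1 for every root.
Degree 3: look for a simple real root z0 first, then factor out (1 - z/z0) and solve the remaining quadratic.
Testing z0 = -2: P(-2) = 1 + (1.17)(-2) + (-1.155)(-2)^2 + (-0.745)(-2)^3
  = 1 + (-2.34) + (-4.62) + (5.96) = 0.  So z_0 = -2 is a root, |z_0| = 2.
Divide out the factor (1 + 0.5 z) = (1 - z/z0) (since 1/z0 = -0.5):
  P(z) = (1 + 0.5 z)(1 + (0.67) z + (-1.49) z^2)
  [check: z-coef 0.67 - (-0.5) = 1.17; z^2-coef -1.49 - (-0.5)(0.67) = -1.155; z^3-coef -(-0.5)(-1.49) = -0.745.]
Remaining roots from the quadratic factor 1 + (0.67) z + (-1.49) z^2:
  Set 1 + (0.67) z + (-1.49) z^2 = 0, i.e. a z^2 + b z + c = 0 with a = -1.49, b = 0.67, c = 1.
  Discriminant D = b^2 - 4ac = (0.67)^2 - 4*(-1.49)*1 = 0.4489 - (-5.96) = 6.4089.
  D >= 0, so the roots are real: z = (-b +/- sqrt(D)) / (2a) = (-0.67 +/- 2.531581) / (-2.98).
    z_1 = (-0.67 + 2.531581) / (-2.98) = -0.6247,   |z_1| = 0.6247.
    z_2 = (-0.67 - 2.531581) / (-2.98) = 1.0744,   |z_2| = 1.0744.
Moduli of all roots: 2.0000, 0.6247, 1.0744.
All moduli strictly greater than 1? No.
Verdict: Not invertible.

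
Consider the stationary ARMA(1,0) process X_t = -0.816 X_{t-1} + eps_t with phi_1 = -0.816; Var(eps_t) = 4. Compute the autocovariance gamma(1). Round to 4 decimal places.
\gamma(1) = -9.7682

Multiply the model equation by X_{t-k} and take expectations. With theta_0 = psi_0 = 1 and psi_j the MA(infinity) weights, this gives
  gamma(k) - sum_i phi_i gamma(k-i) = c_k,
  c_k = sigma^2 * sum_{j=k..q} theta_j psi_{j-k}   (c_k = 0 for k > q),
using gamma(-m) = gamma(m).
Pure AR (q = 0): c_0 = sigma^2 = 4, c_k = 0 for k >= 1.
Equations for k = 0 and k = 1 (AR order 1):
  gamma(0) = phi_1 gamma(1) + c_0
  gamma(1) = phi_1 gamma(0) + c_1
Substituting the second into the first: gamma(0) (1 - phi_1^2) = c_0 + phi_1 c_1, so
  gamma(0) = c_0 / (1 - phi_1^2) = 4 / (1 - (-0.816)^2) = 4 / 0.334144 = 11.970887.
  gamma(1) = phi_1 gamma(0) = (-0.816)(11.970887) = -9.768244.
Therefore gamma(1) = -9.7682 (to 4 decimal places).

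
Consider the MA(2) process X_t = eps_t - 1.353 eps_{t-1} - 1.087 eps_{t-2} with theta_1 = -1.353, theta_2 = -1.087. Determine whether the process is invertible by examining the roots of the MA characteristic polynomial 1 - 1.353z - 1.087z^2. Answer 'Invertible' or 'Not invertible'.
\text{Not invertible}

The MA(q) characteristic polynomial is P(z) = 1 - 1.353z - 1.087z^2.
Invertibility requires all roots to lie outside the unit circle, i.e. |z| > 1 for every root.
Set 1 + (-1.353) z + (-1.087) z^2 = 0, i.e. a z^2 + b z + c = 0 with a = -1.087, b = -1.353, c = 1.
Discriminant D = b^2 - 4ac = (-1.353)^2 - 4*(-1.087)*1 = 1.830609 - (-4.348) = 6.178609.
D >= 0, so the roots are real: z = (-b +/- sqrt(D)) / (2a) = (1.353 +/- 2.485681) / (-2.174).
  z_1 = (1.353 + 2.485681) / (-2.174) = -1.7657,   |z_1| = 1.7657.
  z_2 = (1.353 - 2.485681) / (-2.174) = 0.521,   |z_2| = 0.521.
Moduli of all roots: 1.7657, 0.5210.
All moduli strictly greater than 1? No.
Verdict: Not invertible.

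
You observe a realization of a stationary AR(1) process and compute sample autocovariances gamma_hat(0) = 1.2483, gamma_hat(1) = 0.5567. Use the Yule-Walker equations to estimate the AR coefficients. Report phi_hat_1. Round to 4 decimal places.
\hat\phi_{1} = 0.4460

The Yule-Walker equations for an AR(p) process read, in matrix form,
  Gamma_p phi = r_p,   with   (Gamma_p)_{ij} = gamma(|i - j|),
                       (r_p)_i = gamma(i),   i,j = 1..p.
Substitute the sample gammas (Toeplitz matrix and right-hand side of size 1):
  Gamma_p = [[1.2483]]
  r_p     = [0.5567]
With p = 1 this is the single equation gamma(0) phi_1 = gamma(1):
  phi_hat_1 = gamma(1) / gamma(0) = 0.5567 / 1.2483 = 0.4460.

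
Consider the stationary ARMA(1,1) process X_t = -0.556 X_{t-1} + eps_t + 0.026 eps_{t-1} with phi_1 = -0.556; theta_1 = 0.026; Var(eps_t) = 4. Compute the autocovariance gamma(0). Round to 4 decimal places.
\gamma(0) = 5.6264

Multiply the model equation by X_{t-k} and take expectations. With theta_0 = psi_0 = 1 and psi_j the MA(infinity) weights, this gives
  gamma(k) - sum_i phi_i gamma(k-i) = c_k,
  c_k = sigma^2 * sum_{j=k..q} theta_j psi_{j-k}   (c_k = 0 for k > q),
using gamma(-m) = gamma(m).
psi-weights needed (psi_j = theta_j + sum_i phi_i psi_{j-i}):
  psi_1 = theta_1 + phi_1 = 0.026 + (-0.556) = -0.53
Right-hand sides:
  c_0 = sigma^2 (1 + theta_1 psi_1) = 4 * (1 + (0.026)(-0.53)) = 4 * 0.98622 = 3.94488
  c_1 = sigma^2 theta_1 = 4 * (0.026) = 0.104
  c_2 = 0
Equations for k = 0 and k = 1 (AR order 1):
  gamma(0) = phi_1 gamma(1) + c_0
  gamma(1) = phi_1 gamma(0) + c_1
Substituting the second into the first: gamma(0) (1 - phi_1^2) = c_0 + phi_1 c_1, so
  gamma(0) = (c_0 + phi_1 c_1) / (1 - phi_1^2) = (3.94488 + (-0.556)(0.104)) / (1 - (-0.556)^2) = 3.887056 / 0.690864 = 5.626369.
Therefore gamma(0) = 5.6264 (to 4 decimal places).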